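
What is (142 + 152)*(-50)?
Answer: -14700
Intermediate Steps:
(142 + 152)*(-50) = 294*(-50) = -14700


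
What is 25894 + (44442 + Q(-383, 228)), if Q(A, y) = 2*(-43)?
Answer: 70250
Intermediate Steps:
Q(A, y) = -86
25894 + (44442 + Q(-383, 228)) = 25894 + (44442 - 86) = 25894 + 44356 = 70250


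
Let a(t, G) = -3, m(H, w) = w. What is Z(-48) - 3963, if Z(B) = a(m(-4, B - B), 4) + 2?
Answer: -3964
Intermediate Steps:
Z(B) = -1 (Z(B) = -3 + 2 = -1)
Z(-48) - 3963 = -1 - 3963 = -3964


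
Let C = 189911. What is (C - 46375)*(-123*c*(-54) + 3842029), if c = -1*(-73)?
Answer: 621065200720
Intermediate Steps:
c = 73
(C - 46375)*(-123*c*(-54) + 3842029) = (189911 - 46375)*(-123*73*(-54) + 3842029) = 143536*(-8979*(-54) + 3842029) = 143536*(484866 + 3842029) = 143536*4326895 = 621065200720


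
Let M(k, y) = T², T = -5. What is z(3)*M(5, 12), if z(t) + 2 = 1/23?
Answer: -1125/23 ≈ -48.913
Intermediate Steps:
M(k, y) = 25 (M(k, y) = (-5)² = 25)
z(t) = -45/23 (z(t) = -2 + 1/23 = -45/23)
z(3)*M(5, 12) = -45/23*25 = -1125/23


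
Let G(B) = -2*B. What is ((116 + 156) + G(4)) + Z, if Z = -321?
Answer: -57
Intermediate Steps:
((116 + 156) + G(4)) + Z = ((116 + 156) - 2*4) - 321 = (272 - 8) - 321 = 264 - 321 = -57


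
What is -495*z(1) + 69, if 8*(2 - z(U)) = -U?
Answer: -7863/8 ≈ -982.88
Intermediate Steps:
z(U) = 2 + U/8 (z(U) = 2 - (-1)*U/8 = 2 + U/8)
-495*z(1) + 69 = -495*(2 + (⅛)*1) + 69 = -495*(2 + ⅛) + 69 = -495*17/8 + 69 = -8415/8 + 69 = -7863/8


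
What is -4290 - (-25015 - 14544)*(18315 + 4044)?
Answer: 884495391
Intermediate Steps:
-4290 - (-25015 - 14544)*(18315 + 4044) = -4290 - (-39559)*22359 = -4290 - 1*(-884499681) = -4290 + 884499681 = 884495391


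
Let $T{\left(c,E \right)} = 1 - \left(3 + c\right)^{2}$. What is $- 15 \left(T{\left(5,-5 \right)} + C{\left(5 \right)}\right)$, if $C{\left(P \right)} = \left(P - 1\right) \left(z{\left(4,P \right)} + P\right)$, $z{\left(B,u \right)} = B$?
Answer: $405$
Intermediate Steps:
$C{\left(P \right)} = \left(-1 + P\right) \left(4 + P\right)$ ($C{\left(P \right)} = \left(P - 1\right) \left(4 + P\right) = \left(-1 + P\right) \left(4 + P\right)$)
$- 15 \left(T{\left(5,-5 \right)} + C{\left(5 \right)}\right) = - 15 \left(\left(1 - \left(3 + 5\right)^{2}\right) + \left(-4 + 5^{2} + 3 \cdot 5\right)\right) = - 15 \left(\left(1 - 8^{2}\right) + \left(-4 + 25 + 15\right)\right) = - 15 \left(\left(1 - 64\right) + 36\right) = - 15 \left(-63 + 36\right) = \left(-15\right) \left(-27\right) = 405$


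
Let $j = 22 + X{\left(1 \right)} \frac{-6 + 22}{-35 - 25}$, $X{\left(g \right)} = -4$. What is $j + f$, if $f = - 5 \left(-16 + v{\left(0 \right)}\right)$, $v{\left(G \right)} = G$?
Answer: $\frac{1546}{15} \approx 103.07$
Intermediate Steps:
$f = 80$ ($f = - 5 \left(-16 + 0\right) = \left(-5\right) \left(-16\right) = 80$)
$j = \frac{346}{15}$ ($j = 22 - 4 \frac{-6 + 22}{-35 - 25} = 22 - 4 \frac{16}{-60} = 22 - 4 \cdot 16 \left(- \frac{1}{60}\right) = 22 - - \frac{16}{15} = 22 + \frac{16}{15} = \frac{346}{15} \approx 23.067$)
$j + f = \frac{346}{15} + 80 = \frac{1546}{15}$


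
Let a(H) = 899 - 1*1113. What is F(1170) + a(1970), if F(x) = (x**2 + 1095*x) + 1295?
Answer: 2651131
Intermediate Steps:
a(H) = -214 (a(H) = 899 - 1113 = -214)
F(x) = 1295 + x**2 + 1095*x
F(1170) + a(1970) = (1295 + 1170**2 + 1095*1170) - 214 = (1295 + 1368900 + 1281150) - 214 = 2651345 - 214 = 2651131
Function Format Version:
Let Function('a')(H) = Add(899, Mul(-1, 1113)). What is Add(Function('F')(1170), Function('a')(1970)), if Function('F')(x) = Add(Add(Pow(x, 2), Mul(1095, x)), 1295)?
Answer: 2651131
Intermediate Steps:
Function('a')(H) = -214 (Function('a')(H) = Add(899, -1113) = -214)
Function('F')(x) = Add(1295, Pow(x, 2), Mul(1095, x))
Add(Function('F')(1170), Function('a')(1970)) = Add(Add(1295, Pow(1170, 2), Mul(1095, 1170)), -214) = Add(Add(1295, 1368900, 1281150), -214) = Add(2651345, -214) = 2651131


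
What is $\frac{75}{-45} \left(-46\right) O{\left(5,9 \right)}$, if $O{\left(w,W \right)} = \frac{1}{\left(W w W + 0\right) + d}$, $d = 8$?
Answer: $\frac{230}{1239} \approx 0.18563$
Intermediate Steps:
$O{\left(w,W \right)} = \frac{1}{8 + w W^{2}}$ ($O{\left(w,W \right)} = \frac{1}{\left(W w W + 0\right) + 8} = \frac{1}{\left(w W^{2} + 0\right) + 8} = \frac{1}{w W^{2} + 8} = \frac{1}{8 + w W^{2}}$)
$\frac{75}{-45} \left(-46\right) O{\left(5,9 \right)} = \frac{\frac{75}{-45} \left(-46\right)}{8 + 5 \cdot 9^{2}} = \frac{75 \left(- \frac{1}{45}\right) \left(-46\right)}{8 + 5 \cdot 81} = \frac{\left(- \frac{5}{3}\right) \left(-46\right)}{8 + 405} = \frac{230}{3 \cdot 413} = \frac{230}{3} \cdot \frac{1}{413} = \frac{230}{1239}$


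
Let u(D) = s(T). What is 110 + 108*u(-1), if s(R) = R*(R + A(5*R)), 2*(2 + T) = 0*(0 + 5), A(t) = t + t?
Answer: 4862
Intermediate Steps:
A(t) = 2*t
T = -2 (T = -2 + (0*(0 + 5))/2 = -2 + (0*5)/2 = -2 + (1/2)*0 = -2 + 0 = -2)
s(R) = 11*R**2 (s(R) = R*(R + 2*(5*R)) = R*(R + 10*R) = R*(11*R) = 11*R**2)
u(D) = 44 (u(D) = 11*(-2)**2 = 11*4 = 44)
110 + 108*u(-1) = 110 + 108*44 = 110 + 4752 = 4862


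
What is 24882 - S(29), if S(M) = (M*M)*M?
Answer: 493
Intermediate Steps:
S(M) = M³ (S(M) = M²*M = M³)
24882 - S(29) = 24882 - 1*29³ = 24882 - 1*24389 = 24882 - 24389 = 493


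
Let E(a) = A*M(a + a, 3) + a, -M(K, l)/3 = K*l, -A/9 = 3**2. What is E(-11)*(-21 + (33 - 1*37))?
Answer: 401225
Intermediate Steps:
A = -81 (A = -9*3**2 = -9*9 = -81)
M(K, l) = -3*K*l
E(a) = 1459*a (E(a) = -(-243)*(a + a)*3 + a = -(-243)*2*a*3 + a = -(-1458)*a + a = 1458*a + a = 1459*a)
E(-11)*(-21 + (33 - 1*37)) = (1459*(-11))*(-21 + (33 - 1*37)) = -16049*(-21 + (33 - 37)) = -16049*(-21 - 4) = -16049*(-25) = 401225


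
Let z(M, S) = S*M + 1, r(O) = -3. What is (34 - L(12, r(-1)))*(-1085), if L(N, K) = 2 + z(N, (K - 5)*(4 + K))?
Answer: -137795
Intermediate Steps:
z(M, S) = 1 + M*S (z(M, S) = M*S + 1 = 1 + M*S)
L(N, K) = 3 + N*(-5 + K)*(4 + K) (L(N, K) = 2 + (1 + N*((K - 5)*(4 + K))) = 2 + (1 + N*((-5 + K)*(4 + K))) = 2 + (1 + N*(-5 + K)*(4 + K)) = 3 + N*(-5 + K)*(4 + K))
(34 - L(12, r(-1)))*(-1085) = (34 - (3 - 1*12*(20 - 3 - 1*(-3)²)))*(-1085) = (34 - (3 - 1*12*(20 - 3 - 1*9)))*(-1085) = (34 - (3 - 1*12*(20 - 3 - 9)))*(-1085) = (34 - (3 - 1*12*8))*(-1085) = (34 - (3 - 96))*(-1085) = (34 - 1*(-93))*(-1085) = (34 + 93)*(-1085) = 127*(-1085) = -137795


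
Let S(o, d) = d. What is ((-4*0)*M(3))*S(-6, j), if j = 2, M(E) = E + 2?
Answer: 0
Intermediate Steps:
M(E) = 2 + E
((-4*0)*M(3))*S(-6, j) = ((-4*0)*(2 + 3))*2 = (0*5)*2 = 0*2 = 0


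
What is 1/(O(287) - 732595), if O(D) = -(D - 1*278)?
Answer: -1/732604 ≈ -1.3650e-6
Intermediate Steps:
O(D) = 278 - D (O(D) = -(D - 278) = -(-278 + D) = 278 - D)
1/(O(287) - 732595) = 1/((278 - 1*287) - 732595) = 1/((278 - 287) - 732595) = 1/(-9 - 732595) = 1/(-732604) = -1/732604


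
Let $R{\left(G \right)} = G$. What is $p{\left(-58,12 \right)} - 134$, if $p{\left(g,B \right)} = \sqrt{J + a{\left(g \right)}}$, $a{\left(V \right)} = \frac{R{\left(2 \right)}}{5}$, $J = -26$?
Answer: $-134 + \frac{8 i \sqrt{10}}{5} \approx -134.0 + 5.0596 i$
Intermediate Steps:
$a{\left(V \right)} = \frac{2}{5}$
$p{\left(g,B \right)} = \frac{8 i \sqrt{10}}{5}$ ($p{\left(g,B \right)} = \sqrt{-26 + \frac{2}{5}} = \sqrt{- \frac{128}{5}} = \frac{8 i \sqrt{10}}{5}$)
$p{\left(-58,12 \right)} - 134 = \frac{8 i \sqrt{10}}{5} - 134 = -134 + \frac{8 i \sqrt{10}}{5}$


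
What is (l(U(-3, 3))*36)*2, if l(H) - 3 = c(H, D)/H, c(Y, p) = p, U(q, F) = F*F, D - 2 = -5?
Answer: 192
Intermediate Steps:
D = -3 (D = 2 - 5 = -3)
U(q, F) = F²
l(H) = 3 - 3/H
(l(U(-3, 3))*36)*2 = ((3 - 3/(3²))*36)*2 = ((3 - 3/9)*36)*2 = ((3 - 3*⅑)*36)*2 = ((3 - ⅓)*36)*2 = ((8/3)*36)*2 = 96*2 = 192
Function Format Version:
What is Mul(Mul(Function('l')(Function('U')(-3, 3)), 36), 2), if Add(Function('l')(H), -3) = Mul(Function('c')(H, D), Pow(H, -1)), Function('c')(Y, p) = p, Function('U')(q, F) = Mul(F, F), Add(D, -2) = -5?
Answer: 192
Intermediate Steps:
D = -3 (D = Add(2, -5) = -3)
Function('U')(q, F) = Pow(F, 2)
Function('l')(H) = Add(3, Mul(-3, Pow(H, -1)))
Mul(Mul(Function('l')(Function('U')(-3, 3)), 36), 2) = Mul(Mul(Add(3, Mul(-3, Pow(Pow(3, 2), -1))), 36), 2) = Mul(Mul(Add(3, Mul(-3, Pow(9, -1))), 36), 2) = Mul(Mul(Add(3, Mul(-3, Rational(1, 9))), 36), 2) = Mul(Mul(Add(3, Rational(-1, 3)), 36), 2) = Mul(Mul(Rational(8, 3), 36), 2) = Mul(96, 2) = 192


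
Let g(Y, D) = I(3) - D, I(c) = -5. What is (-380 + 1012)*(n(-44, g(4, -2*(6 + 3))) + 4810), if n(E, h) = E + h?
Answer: 3020328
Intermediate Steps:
g(Y, D) = -5 - D
(-380 + 1012)*(n(-44, g(4, -2*(6 + 3))) + 4810) = (-380 + 1012)*((-44 + (-5 - (-2)*(6 + 3))) + 4810) = 632*((-44 + (-5 - (-2)*9)) + 4810) = 632*((-44 + (-5 - 1*(-18))) + 4810) = 632*((-44 + (-5 + 18)) + 4810) = 632*((-44 + 13) + 4810) = 632*(-31 + 4810) = 632*4779 = 3020328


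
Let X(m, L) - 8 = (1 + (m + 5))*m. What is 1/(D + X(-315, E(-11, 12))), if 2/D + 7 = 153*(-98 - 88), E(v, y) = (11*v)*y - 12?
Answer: 28465/2770868493 ≈ 1.0273e-5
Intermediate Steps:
E(v, y) = -12 + 11*v*y (E(v, y) = 11*v*y - 12 = -12 + 11*v*y)
X(m, L) = 8 + m*(6 + m) (X(m, L) = 8 + (1 + (m + 5))*m = 8 + (1 + (5 + m))*m = 8 + (6 + m)*m = 8 + m*(6 + m))
D = -2/28465 (D = 2/(-7 + 153*(-98 - 88)) = 2/(-7 + 153*(-186)) = 2/(-7 - 28458) = 2/(-28465) = 2*(-1/28465) = -2/28465 ≈ -7.0262e-5)
1/(D + X(-315, E(-11, 12))) = 1/(-2/28465 + (8 + (-315)² + 6*(-315))) = 1/(-2/28465 + (8 + 99225 - 1890)) = 1/(-2/28465 + 97343) = 1/(2770868493/28465) = 28465/2770868493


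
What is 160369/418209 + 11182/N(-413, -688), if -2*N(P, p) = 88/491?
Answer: -104368715701/836418 ≈ -1.2478e+5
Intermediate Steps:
N(P, p) = -44/491
160369/418209 + 11182/N(-413, -688) = 160369/418209 + 11182/(-44/491) = 160369*(1/418209) + 11182*(-491/44) = 14579/38019 - 2745181/22 = -104368715701/836418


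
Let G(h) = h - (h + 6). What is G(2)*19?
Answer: -114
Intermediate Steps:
G(h) = -6 (G(h) = h - (6 + h) = h + (-6 - h) = -6)
G(2)*19 = -6*19 = -114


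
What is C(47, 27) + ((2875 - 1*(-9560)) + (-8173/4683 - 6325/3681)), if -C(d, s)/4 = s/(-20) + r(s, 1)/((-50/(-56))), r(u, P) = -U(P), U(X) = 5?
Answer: 357959290894/28730205 ≈ 12459.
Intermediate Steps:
r(u, P) = -5 (r(u, P) = -1*5 = -5)
C(d, s) = 112/5 + s/5 (C(d, s) = -4*(s/(-20) - 5/((-50/(-56)))) = -4*(s*(-1/20) - 5/((-50*(-1/56)))) = -4*(-s/20 - 5/25/28) = -4*(-s/20 - 5*28/25) = -4*(-s/20 - 28/5) = -4*(-28/5 - s/20) = 112/5 + s/5)
C(47, 27) + ((2875 - 1*(-9560)) + (-8173/4683 - 6325/3681)) = (112/5 + (1/5)*27) + ((2875 - 1*(-9560)) + (-8173/4683 - 6325/3681)) = (112/5 + 27/5) + ((2875 + 9560) + (-8173*1/4683 - 6325*1/3681)) = 139/5 + (12435 + (-8173/4683 - 6325/3681)) = 139/5 + (12435 - 19901596/5746041) = 139/5 + 71432118239/5746041 = 357959290894/28730205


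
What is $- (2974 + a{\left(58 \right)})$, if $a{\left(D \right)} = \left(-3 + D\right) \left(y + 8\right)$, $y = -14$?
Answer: $-2644$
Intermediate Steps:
$a{\left(D \right)} = 18 - 6 D$ ($a{\left(D \right)} = \left(-3 + D\right) \left(-14 + 8\right) = \left(-3 + D\right) \left(-6\right) = 18 - 6 D$)
$- (2974 + a{\left(58 \right)}) = - (2974 + \left(18 - 348\right)) = - (2974 - 330) = \left(-1\right) 2644 = -2644$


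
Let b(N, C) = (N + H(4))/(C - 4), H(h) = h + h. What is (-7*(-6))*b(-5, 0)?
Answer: -63/2 ≈ -31.500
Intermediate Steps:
H(h) = 2*h
b(N, C) = (8 + N)/(-4 + C) (b(N, C) = (N + 2*4)/(C - 4) = (N + 8)/(-4 + C) = (8 + N)/(-4 + C))
(-7*(-6))*b(-5, 0) = (-7*(-6))*((8 - 5)/(-4 + 0)) = 42*(3/(-4)) = 42*(-1/4*3) = 42*(-3/4) = -63/2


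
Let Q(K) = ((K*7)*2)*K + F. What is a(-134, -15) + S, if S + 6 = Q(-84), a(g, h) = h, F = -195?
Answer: 98568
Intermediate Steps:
Q(K) = -195 + 14*K² (Q(K) = ((K*7)*2)*K - 195 = ((7*K)*2)*K - 195 = (14*K)*K - 195 = 14*K² - 195 = -195 + 14*K²)
S = 98583 (S = -6 + (-195 + 14*(-84)²) = -6 + (-195 + 14*7056) = -6 + (-195 + 98784) = -6 + 98589 = 98583)
a(-134, -15) + S = -15 + 98583 = 98568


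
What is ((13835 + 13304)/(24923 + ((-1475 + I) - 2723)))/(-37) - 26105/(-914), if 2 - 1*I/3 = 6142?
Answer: 2201559879/77950490 ≈ 28.243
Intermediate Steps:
I = -18420 (I = 6 - 3*6142 = 6 - 18426 = -18420)
((13835 + 13304)/(24923 + ((-1475 + I) - 2723)))/(-37) - 26105/(-914) = ((13835 + 13304)/(24923 + ((-1475 - 18420) - 2723)))/(-37) - 26105/(-914) = (27139/(24923 + (-19895 - 2723)))*(-1/37) - 26105*(-1/914) = (27139/(24923 - 22618))*(-1/37) + 26105/914 = (27139/2305)*(-1/37) + 26105/914 = -27139/85285 + 26105/914 = 2201559879/77950490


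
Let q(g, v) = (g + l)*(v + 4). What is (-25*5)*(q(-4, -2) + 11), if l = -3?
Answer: 375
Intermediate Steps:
q(g, v) = (-3 + g)*(4 + v) (q(g, v) = (g - 3)*(v + 4) = (-3 + g)*(4 + v))
(-25*5)*(q(-4, -2) + 11) = (-25*5)*((-12 - 3*(-2) + 4*(-4) - 4*(-2)) + 11) = -125*((-12 + 6 - 16 + 8) + 11) = -125*(-14 + 11) = -125*(-3) = 375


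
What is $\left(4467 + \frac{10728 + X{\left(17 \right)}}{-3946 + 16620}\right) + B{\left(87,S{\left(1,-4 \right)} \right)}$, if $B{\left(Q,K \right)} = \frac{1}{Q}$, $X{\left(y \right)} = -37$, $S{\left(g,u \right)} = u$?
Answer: $\frac{4926426737}{1102638} \approx 4467.9$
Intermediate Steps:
$\left(4467 + \frac{10728 + X{\left(17 \right)}}{-3946 + 16620}\right) + B{\left(87,S{\left(1,-4 \right)} \right)} = \left(4467 + \frac{10728 - 37}{-3946 + 16620}\right) + \frac{1}{87} = \left(4467 + \frac{10691}{12674}\right) + \frac{1}{87} = \frac{56625449}{12674} + \frac{1}{87} = \frac{4926426737}{1102638}$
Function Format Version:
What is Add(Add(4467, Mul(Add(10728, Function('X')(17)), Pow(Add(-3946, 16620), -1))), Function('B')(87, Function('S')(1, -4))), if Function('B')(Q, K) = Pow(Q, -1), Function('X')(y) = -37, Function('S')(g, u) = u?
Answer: Rational(4926426737, 1102638) ≈ 4467.9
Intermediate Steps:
Add(Add(4467, Mul(Add(10728, Function('X')(17)), Pow(Add(-3946, 16620), -1))), Function('B')(87, Function('S')(1, -4))) = Add(Add(4467, Mul(Add(10728, -37), Pow(Add(-3946, 16620), -1))), Pow(87, -1)) = Add(Add(4467, Mul(10691, Pow(12674, -1))), Rational(1, 87)) = Add(Add(4467, Mul(10691, Rational(1, 12674))), Rational(1, 87)) = Add(Add(4467, Rational(10691, 12674)), Rational(1, 87)) = Add(Rational(56625449, 12674), Rational(1, 87)) = Rational(4926426737, 1102638)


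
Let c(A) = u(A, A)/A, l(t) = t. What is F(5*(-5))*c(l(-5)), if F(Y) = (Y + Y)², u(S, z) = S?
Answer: 2500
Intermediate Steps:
c(A) = 1 (c(A) = A/A = 1)
F(Y) = 4*Y² (F(Y) = (2*Y)² = 4*Y²)
F(5*(-5))*c(l(-5)) = (4*(5*(-5))²)*1 = (4*(-25)²)*1 = (4*625)*1 = 2500*1 = 2500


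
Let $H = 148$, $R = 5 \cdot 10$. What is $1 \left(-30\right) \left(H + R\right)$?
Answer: $-5940$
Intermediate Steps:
$R = 50$
$1 \left(-30\right) \left(H + R\right) = 1 \left(-30\right) \left(148 + 50\right) = \left(-30\right) 198 = -5940$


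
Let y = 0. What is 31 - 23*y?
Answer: 31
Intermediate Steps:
31 - 23*y = 31 - 23*0 = 31 + 0 = 31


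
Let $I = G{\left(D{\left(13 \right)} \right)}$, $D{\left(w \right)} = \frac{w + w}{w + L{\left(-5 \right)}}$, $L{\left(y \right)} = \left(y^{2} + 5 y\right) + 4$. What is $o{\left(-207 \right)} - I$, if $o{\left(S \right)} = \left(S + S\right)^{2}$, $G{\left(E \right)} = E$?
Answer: $\frac{2913706}{17} \approx 1.7139 \cdot 10^{5}$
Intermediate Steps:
$L{\left(y \right)} = 4 + y^{2} + 5 y$
$D{\left(w \right)} = \frac{2 w}{4 + w}$ ($D{\left(w \right)} = \frac{w + w}{w + \left(4 + \left(-5\right)^{2} + 5 \left(-5\right)\right)} = \frac{2 w}{w + \left(4 + 25 - 25\right)} = \frac{2 w}{w + 4} = \frac{2 w}{4 + w}$)
$o{\left(S \right)} = 4 S^{2}$ ($o{\left(S \right)} = \left(2 S\right)^{2} = 4 S^{2}$)
$I = \frac{26}{17}$ ($I = 2 \cdot 13 \frac{1}{4 + 13} = 2 \cdot 13 \cdot \frac{1}{17} = \frac{26}{17} \approx 1.5294$)
$o{\left(-207 \right)} - I = 4 \left(-207\right)^{2} - \frac{26}{17} = 4 \cdot 42849 - \frac{26}{17} = 171396 - \frac{26}{17} = \frac{2913706}{17}$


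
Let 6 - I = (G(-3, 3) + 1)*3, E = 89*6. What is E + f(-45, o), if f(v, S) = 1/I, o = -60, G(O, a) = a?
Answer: 3203/6 ≈ 533.83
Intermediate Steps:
E = 534
I = -6 (I = 6 - (3 + 1)*3 = 6 - 4*3 = 6 - 1*12 = 6 - 12 = -6)
f(v, S) = -⅙ (f(v, S) = 1/(-6) = -⅙)
E + f(-45, o) = 534 - ⅙ = 3203/6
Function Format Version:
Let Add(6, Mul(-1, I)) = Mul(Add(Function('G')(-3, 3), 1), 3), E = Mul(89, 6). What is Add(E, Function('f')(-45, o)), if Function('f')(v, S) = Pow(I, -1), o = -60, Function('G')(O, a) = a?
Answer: Rational(3203, 6) ≈ 533.83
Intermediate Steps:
E = 534
I = -6 (I = Add(6, Mul(-1, Mul(Add(3, 1), 3))) = Add(6, Mul(-1, Mul(4, 3))) = Add(6, Mul(-1, 12)) = Add(6, -12) = -6)
Function('f')(v, S) = Rational(-1, 6) (Function('f')(v, S) = Pow(-6, -1) = Rational(-1, 6))
Add(E, Function('f')(-45, o)) = Add(534, Rational(-1, 6)) = Rational(3203, 6)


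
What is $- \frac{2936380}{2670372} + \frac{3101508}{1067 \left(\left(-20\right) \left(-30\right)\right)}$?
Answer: $\frac{133381450937}{35616086550} \approx 3.745$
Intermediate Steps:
$- \frac{2936380}{2670372} + \frac{3101508}{1067 \left(\left(-20\right) \left(-30\right)\right)} = \left(-2936380\right) \frac{1}{2670372} + \frac{3101508}{1067 \cdot 600} = - \frac{734095}{667593} + \frac{3101508}{640200} = - \frac{734095}{667593} + 3101508 \cdot \frac{1}{640200} = - \frac{734095}{667593} + \frac{258459}{53350} = \frac{133381450937}{35616086550}$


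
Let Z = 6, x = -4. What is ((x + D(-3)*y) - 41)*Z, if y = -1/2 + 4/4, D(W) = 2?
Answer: -264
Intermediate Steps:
y = ½ (y = -1*½ + 4*(¼) = -½ + 1 = ½ ≈ 0.50000)
((x + D(-3)*y) - 41)*Z = ((-4 + 2*(½)) - 41)*6 = ((-4 + 1) - 41)*6 = (-3 - 41)*6 = -44*6 = -264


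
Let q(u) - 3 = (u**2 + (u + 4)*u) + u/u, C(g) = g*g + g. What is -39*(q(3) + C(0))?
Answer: -1326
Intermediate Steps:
C(g) = g + g**2 (C(g) = g**2 + g = g + g**2)
q(u) = 4 + u**2 + u*(4 + u) (q(u) = 3 + ((u**2 + (u + 4)*u) + u/u) = 3 + ((u**2 + (4 + u)*u) + 1) = 3 + ((u**2 + u*(4 + u)) + 1) = 3 + (1 + u**2 + u*(4 + u)) = 4 + u**2 + u*(4 + u))
-39*(q(3) + C(0)) = -39*((4 + 2*3**2 + 4*3) + 0*(1 + 0)) = -39*((4 + 2*9 + 12) + 0*1) = -39*((4 + 18 + 12) + 0) = -39*(34 + 0) = -39*34 = -1326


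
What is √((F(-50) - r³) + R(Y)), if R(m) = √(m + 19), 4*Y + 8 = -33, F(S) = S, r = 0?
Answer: √(-200 + 2*√35)/2 ≈ 6.8587*I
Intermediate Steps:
Y = -41/4 (Y = -2 + (¼)*(-33) = -2 - 33/4 = -41/4 ≈ -10.250)
R(m) = √(19 + m)
√((F(-50) - r³) + R(Y)) = √((-50 - 1*0³) + √(19 - 41/4)) = √((-50 - 1*0) + √(35/4)) = √((-50 + 0) + √35/2) = √(-50 + √35/2)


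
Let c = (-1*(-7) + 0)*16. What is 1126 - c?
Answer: 1014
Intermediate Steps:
c = 112 (c = (7 + 0)*16 = 7*16 = 112)
1126 - c = 1126 - 1*112 = 1126 - 112 = 1014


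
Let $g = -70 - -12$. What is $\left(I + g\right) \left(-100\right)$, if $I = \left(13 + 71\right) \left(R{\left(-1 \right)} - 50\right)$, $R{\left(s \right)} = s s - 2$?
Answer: $434200$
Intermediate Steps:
$g = -58$ ($g = -70 + 12 = -58$)
$R{\left(s \right)} = -2 + s^{2}$ ($R{\left(s \right)} = s^{2} - 2 = -2 + s^{2}$)
$I = -4284$ ($I = \left(13 + 71\right) \left(\left(-2 + \left(-1\right)^{2}\right) - 50\right) = 84 \left(\left(-2 + 1\right) - 50\right) = 84 \left(-1 - 50\right) = 84 \left(-51\right) = -4284$)
$\left(I + g\right) \left(-100\right) = \left(-4284 - 58\right) \left(-100\right) = \left(-4342\right) \left(-100\right) = 434200$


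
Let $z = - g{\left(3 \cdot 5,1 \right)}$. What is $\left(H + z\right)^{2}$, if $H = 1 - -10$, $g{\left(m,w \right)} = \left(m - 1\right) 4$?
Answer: $2025$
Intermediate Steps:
$g{\left(m,w \right)} = -4 + 4 m$ ($g{\left(m,w \right)} = \left(-1 + m\right) 4 = -4 + 4 m$)
$H = 11$ ($H = 1 + 10 = 11$)
$z = -56$ ($z = - (-4 + 4 \cdot 3 \cdot 5) = - (-4 + 4 \cdot 15) = - (-4 + 60) = \left(-1\right) 56 = -56$)
$\left(H + z\right)^{2} = \left(11 - 56\right)^{2} = \left(-45\right)^{2} = 2025$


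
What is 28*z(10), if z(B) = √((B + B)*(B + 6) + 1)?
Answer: 28*√321 ≈ 501.66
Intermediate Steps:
z(B) = √(1 + 2*B*(6 + B)) (z(B) = √((2*B)*(6 + B) + 1) = √(2*B*(6 + B) + 1) = √(1 + 2*B*(6 + B)))
28*z(10) = 28*√(1 + 2*10² + 12*10) = 28*√(1 + 2*100 + 120) = 28*√(1 + 200 + 120) = 28*√321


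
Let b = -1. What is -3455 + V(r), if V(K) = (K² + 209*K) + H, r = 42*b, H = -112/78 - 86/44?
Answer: -8985311/858 ≈ -10472.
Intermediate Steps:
H = -2909/858 (H = -112*1/78 - 86*1/44 = -56/39 - 43/22 = -2909/858 ≈ -3.3904)
r = -42 (r = 42*(-1) = -42)
V(K) = -2909/858 + K² + 209*K (V(K) = (K² + 209*K) - 2909/858 = -2909/858 + K² + 209*K)
-3455 + V(r) = -3455 + (-2909/858 + (-42)² + 209*(-42)) = -3455 + (-2909/858 + 1764 - 8778) = -3455 - 6020921/858 = -8985311/858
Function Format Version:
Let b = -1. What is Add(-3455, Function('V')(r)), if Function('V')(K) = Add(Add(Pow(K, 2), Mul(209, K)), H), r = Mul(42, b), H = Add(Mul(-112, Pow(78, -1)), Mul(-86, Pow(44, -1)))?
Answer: Rational(-8985311, 858) ≈ -10472.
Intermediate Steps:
H = Rational(-2909, 858) (H = Add(Mul(-112, Rational(1, 78)), Mul(-86, Rational(1, 44))) = Add(Rational(-56, 39), Rational(-43, 22)) = Rational(-2909, 858) ≈ -3.3904)
r = -42 (r = Mul(42, -1) = -42)
Function('V')(K) = Add(Rational(-2909, 858), Pow(K, 2), Mul(209, K)) (Function('V')(K) = Add(Add(Pow(K, 2), Mul(209, K)), Rational(-2909, 858)) = Add(Rational(-2909, 858), Pow(K, 2), Mul(209, K)))
Add(-3455, Function('V')(r)) = Add(-3455, Add(Rational(-2909, 858), Pow(-42, 2), Mul(209, -42))) = Add(-3455, Add(Rational(-2909, 858), 1764, -8778)) = Add(-3455, Rational(-6020921, 858)) = Rational(-8985311, 858)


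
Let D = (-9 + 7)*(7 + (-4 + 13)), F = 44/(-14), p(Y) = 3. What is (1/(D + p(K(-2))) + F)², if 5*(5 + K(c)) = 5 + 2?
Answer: 416025/41209 ≈ 10.095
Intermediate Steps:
K(c) = -18/5 (K(c) = -5 + (5 + 2)/5 = -5 + (⅕)*7 = -5 + 7/5 = -18/5)
F = -22/7 (F = 44*(-1/14) = -22/7 ≈ -3.1429)
D = -32 (D = -2*(7 + 9) = -2*16 = -32)
(1/(D + p(K(-2))) + F)² = (1/(-32 + 3) - 22/7)² = (1/(-29) - 22/7)² = (-1/29 - 22/7)² = (-645/203)² = 416025/41209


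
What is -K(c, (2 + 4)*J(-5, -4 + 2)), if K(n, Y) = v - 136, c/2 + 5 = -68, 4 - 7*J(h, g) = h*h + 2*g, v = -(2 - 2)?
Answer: 136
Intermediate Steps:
v = 0 (v = -1*0 = 0)
J(h, g) = 4/7 - 2*g/7 - h²/7 (J(h, g) = 4/7 - (h*h + 2*g)/7 = 4/7 - (h² + 2*g)/7 = 4/7 + (-2*g/7 - h²/7) = 4/7 - 2*g/7 - h²/7)
c = -146 (c = -10 + 2*(-68) = -10 - 136 = -146)
K(n, Y) = -136 (K(n, Y) = 0 - 136 = -136)
-K(c, (2 + 4)*J(-5, -4 + 2)) = -1*(-136) = 136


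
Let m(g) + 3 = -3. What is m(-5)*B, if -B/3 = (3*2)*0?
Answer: 0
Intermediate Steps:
m(g) = -6 (m(g) = -3 - 3 = -6)
B = 0 (B = -3*3*2*0 = -18*0 = -3*0 = 0)
m(-5)*B = -6*0 = 0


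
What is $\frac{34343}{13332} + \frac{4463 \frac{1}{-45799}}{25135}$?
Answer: $\frac{3594014096089}{1395203332380} \approx 2.576$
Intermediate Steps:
$\frac{34343}{13332} + \frac{4463 \frac{1}{-45799}}{25135} = 34343 \cdot \frac{1}{13332} + 4463 \left(- \frac{1}{45799}\right) \frac{1}{25135} = \frac{34343}{13332} - \frac{4463}{1151157865} = \frac{3594014096089}{1395203332380}$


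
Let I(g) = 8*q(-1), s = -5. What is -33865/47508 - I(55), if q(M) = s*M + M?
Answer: -1554121/47508 ≈ -32.713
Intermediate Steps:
q(M) = -4*M (q(M) = -5*M + M = -4*M)
I(g) = 32 (I(g) = 8*(-4*(-1)) = 8*4 = 32)
-33865/47508 - I(55) = -33865/47508 - 1*32 = -33865*1/47508 - 32 = -33865/47508 - 32 = -1554121/47508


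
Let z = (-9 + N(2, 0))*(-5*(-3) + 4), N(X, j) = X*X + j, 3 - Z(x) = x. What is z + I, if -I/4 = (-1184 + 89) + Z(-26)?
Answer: 4169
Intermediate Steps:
Z(x) = 3 - x
N(X, j) = j + X² (N(X, j) = X² + j = j + X²)
I = 4264 (I = -4*((-1184 + 89) + (3 - 1*(-26))) = -4*(-1095 + (3 + 26)) = -4*(-1095 + 29) = -4*(-1066) = 4264)
z = -95 (z = (-9 + (0 + 2²))*(-5*(-3) + 4) = (-9 + (0 + 4))*(15 + 4) = (-9 + 4)*19 = -5*19 = -95)
z + I = -95 + 4264 = 4169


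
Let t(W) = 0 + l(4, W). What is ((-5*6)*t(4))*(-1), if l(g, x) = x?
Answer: 120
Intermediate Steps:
t(W) = W (t(W) = 0 + W = W)
((-5*6)*t(4))*(-1) = (-5*6*4)*(-1) = -30*4*(-1) = -120*(-1) = 120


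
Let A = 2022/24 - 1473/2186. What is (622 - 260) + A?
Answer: 1948059/4372 ≈ 445.58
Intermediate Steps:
A = 365395/4372 (A = 2022*(1/24) - 1473*1/2186 = 337/4 - 1473/2186 = 365395/4372 ≈ 83.576)
(622 - 260) + A = (622 - 260) + 365395/4372 = 362 + 365395/4372 = 1948059/4372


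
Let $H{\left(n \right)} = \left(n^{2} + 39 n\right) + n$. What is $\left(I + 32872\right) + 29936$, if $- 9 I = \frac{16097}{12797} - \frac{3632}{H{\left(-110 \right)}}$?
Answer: $\frac{4641672755717}{73902675} \approx 62808.0$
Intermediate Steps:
$H{\left(n \right)} = n^{2} + 40 n$
$I = - \frac{6455683}{73902675}$ ($I = - \frac{\frac{16097}{12797} - \frac{3632}{\left(-110\right) \left(40 - 110\right)}}{9} = - \frac{16097 \cdot \frac{1}{12797} - \frac{3632}{\left(-110\right) \left(-70\right)}}{9} = - \frac{\frac{16097}{12797} - \frac{3632}{7700}}{9} = - \frac{\frac{16097}{12797} - \frac{908}{1925}}{9} = \left(- \frac{1}{9}\right) \frac{19367049}{24634225} = - \frac{6455683}{73902675} \approx -0.087354$)
$\left(I + 32872\right) + 29936 = \left(- \frac{6455683}{73902675} + 32872\right) + 29936 = \frac{2429322276917}{73902675} + 29936 = \frac{4641672755717}{73902675}$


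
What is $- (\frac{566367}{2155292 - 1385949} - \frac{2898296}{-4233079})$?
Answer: $- \frac{4627259993521}{3256689697097} \approx -1.4208$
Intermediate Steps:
$- (\frac{566367}{2155292 - 1385949} - \frac{2898296}{-4233079}) = - (\frac{566367}{769343} - - \frac{2898296}{4233079}) = - (566367 \cdot \frac{1}{769343} + \frac{2898296}{4233079}) = - (\frac{566367}{769343} + \frac{2898296}{4233079}) = \left(-1\right) \frac{4627259993521}{3256689697097} = - \frac{4627259993521}{3256689697097}$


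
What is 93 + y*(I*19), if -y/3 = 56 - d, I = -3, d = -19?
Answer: 12918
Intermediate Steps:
y = -225 (y = -3*(56 - 1*(-19)) = -3*(56 + 19) = -3*75 = -225)
93 + y*(I*19) = 93 - (-675)*19 = 93 - 225*(-57) = 93 + 12825 = 12918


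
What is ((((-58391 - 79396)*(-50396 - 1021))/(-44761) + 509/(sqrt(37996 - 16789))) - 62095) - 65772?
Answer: -12808048966/44761 + 509*sqrt(21207)/21207 ≈ -2.8614e+5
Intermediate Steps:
((((-58391 - 79396)*(-50396 - 1021))/(-44761) + 509/(sqrt(37996 - 16789))) - 62095) - 65772 = ((-137787*(-51417)*(-1/44761) + 509/(sqrt(21207))) - 62095) - 65772 = ((7084594179*(-1/44761) + 509*(sqrt(21207)/21207)) - 62095) - 65772 = ((-7084594179/44761 + 509*sqrt(21207)/21207) - 62095) - 65772 = (-9864028474/44761 + 509*sqrt(21207)/21207) - 65772 = -12808048966/44761 + 509*sqrt(21207)/21207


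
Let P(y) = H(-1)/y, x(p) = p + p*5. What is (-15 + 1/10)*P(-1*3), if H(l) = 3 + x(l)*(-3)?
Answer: 1043/10 ≈ 104.30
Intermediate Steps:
x(p) = 6*p (x(p) = p + 5*p = 6*p)
H(l) = 3 - 18*l (H(l) = 3 + (6*l)*(-3) = 3 - 18*l)
P(y) = 21/y (P(y) = (3 - 18*(-1))/y = (3 + 18)/y = 21/y)
(-15 + 1/10)*P(-1*3) = (-15 + 1/10)*(21/((-1*3))) = (-15 + 1/10)*(21/(-3)) = -3129*(-1)/(10*3) = -149/10*(-7) = 1043/10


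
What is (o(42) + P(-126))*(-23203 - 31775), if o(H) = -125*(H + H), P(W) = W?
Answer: 584196228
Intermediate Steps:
o(H) = -250*H
(o(42) + P(-126))*(-23203 - 31775) = (-250*42 - 126)*(-23203 - 31775) = (-10500 - 126)*(-54978) = -10626*(-54978) = 584196228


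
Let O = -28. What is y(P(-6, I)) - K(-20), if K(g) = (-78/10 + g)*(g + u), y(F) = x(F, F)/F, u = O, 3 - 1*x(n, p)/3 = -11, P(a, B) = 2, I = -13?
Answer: -6567/5 ≈ -1313.4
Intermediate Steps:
x(n, p) = 42 (x(n, p) = 9 - 3*(-11) = 9 + 33 = 42)
u = -28
y(F) = 42/F
K(g) = (-28 + g)*(-39/5 + g) (K(g) = (-78/10 + g)*(g - 28) = (-78*⅒ + g)*(-28 + g) = (-39/5 + g)*(-28 + g) = (-28 + g)*(-39/5 + g))
y(P(-6, I)) - K(-20) = 42/2 - (1092/5 + (-20)² - 179/5*(-20)) = 42*(½) - (1092/5 + 400 + 716) = 21 - 1*6672/5 = 21 - 6672/5 = -6567/5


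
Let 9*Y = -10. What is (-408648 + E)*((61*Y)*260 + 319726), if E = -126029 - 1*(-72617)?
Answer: -139590071560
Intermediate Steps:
Y = -10/9 (Y = (⅑)*(-10) = -10/9 ≈ -1.1111)
E = -53412 (E = -126029 + 72617 = -53412)
(-408648 + E)*((61*Y)*260 + 319726) = (-408648 - 53412)*((61*(-10/9))*260 + 319726) = -462060*(-610/9*260 + 319726) = -462060*(-158600/9 + 319726) = -462060*2718934/9 = -139590071560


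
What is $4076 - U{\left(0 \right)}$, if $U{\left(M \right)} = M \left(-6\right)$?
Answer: $4076$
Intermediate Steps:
$U{\left(M \right)} = - 6 M$
$4076 - U{\left(0 \right)} = 4076 - \left(-6\right) 0 = 4076 - 0 = 4076 + 0 = 4076$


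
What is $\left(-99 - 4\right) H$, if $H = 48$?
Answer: $-4944$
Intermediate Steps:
$\left(-99 - 4\right) H = \left(-99 - 4\right) 48 = \left(-103\right) 48 = -4944$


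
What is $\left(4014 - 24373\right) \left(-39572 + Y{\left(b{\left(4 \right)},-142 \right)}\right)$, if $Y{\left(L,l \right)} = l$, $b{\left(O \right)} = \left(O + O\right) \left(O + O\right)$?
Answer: $808537326$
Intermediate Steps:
$b{\left(O \right)} = 4 O^{2}$ ($b{\left(O \right)} = 2 O 2 O = 4 O^{2}$)
$\left(4014 - 24373\right) \left(-39572 + Y{\left(b{\left(4 \right)},-142 \right)}\right) = \left(4014 - 24373\right) \left(-39572 - 142\right) = \left(-20359\right) \left(-39714\right) = 808537326$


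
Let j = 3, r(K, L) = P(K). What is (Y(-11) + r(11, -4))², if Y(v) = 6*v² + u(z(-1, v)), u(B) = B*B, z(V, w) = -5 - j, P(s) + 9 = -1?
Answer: 608400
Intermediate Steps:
P(s) = -10 (P(s) = -9 - 1 = -10)
r(K, L) = -10
z(V, w) = -8 (z(V, w) = -5 - 1*3 = -5 - 3 = -8)
u(B) = B²
Y(v) = 64 + 6*v² (Y(v) = 6*v² + (-8)² = 6*v² + 64 = 64 + 6*v²)
(Y(-11) + r(11, -4))² = ((64 + 6*(-11)²) - 10)² = ((64 + 6*121) - 10)² = ((64 + 726) - 10)² = (790 - 10)² = 780² = 608400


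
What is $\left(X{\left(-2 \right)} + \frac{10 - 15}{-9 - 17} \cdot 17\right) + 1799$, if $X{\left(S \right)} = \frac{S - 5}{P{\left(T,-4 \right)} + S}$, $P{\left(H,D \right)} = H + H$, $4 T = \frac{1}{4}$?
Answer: $\frac{704341}{390} \approx 1806.0$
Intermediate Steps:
$T = \frac{1}{16}$ ($T = \frac{1}{4 \cdot 4} = \frac{1}{4} \cdot \frac{1}{4} = \frac{1}{16} \approx 0.0625$)
$P{\left(H,D \right)} = 2 H$
$X{\left(S \right)} = \frac{-5 + S}{\frac{1}{8} + S}$ ($X{\left(S \right)} = \frac{S - 5}{2 \cdot \frac{1}{16} + S} = \frac{-5 + S}{\frac{1}{8} + S}$)
$\left(X{\left(-2 \right)} + \frac{10 - 15}{-9 - 17} \cdot 17\right) + 1799 = \left(\frac{8 \left(-5 - 2\right)}{1 + 8 \left(-2\right)} + \frac{10 - 15}{-9 - 17} \cdot 17\right) + 1799 = \left(8 \frac{1}{1 - 16} \left(-7\right) + - \frac{5}{-26} \cdot 17\right) + 1799 = \left(8 \frac{1}{-15} \left(-7\right) + \left(-5\right) \left(- \frac{1}{26}\right) 17\right) + 1799 = \left(8 \left(- \frac{1}{15}\right) \left(-7\right) + \frac{5}{26} \cdot 17\right) + 1799 = \left(\frac{56}{15} + \frac{85}{26}\right) + 1799 = \frac{2731}{390} + 1799 = \frac{704341}{390}$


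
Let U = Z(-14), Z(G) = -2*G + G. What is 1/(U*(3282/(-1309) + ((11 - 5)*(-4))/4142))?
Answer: -387277/13625460 ≈ -0.028423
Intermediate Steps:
Z(G) = -G
U = 14 (U = -1*(-14) = 14)
1/(U*(3282/(-1309) + ((11 - 5)*(-4))/4142)) = 1/(14*(3282/(-1309) + ((11 - 5)*(-4))/4142)) = 1/(14*(3282*(-1/1309) + (6*(-4))*(1/4142))) = 1/(14*(-3282/1309 - 24*1/4142)) = 1/(14*(-3282/1309 - 12/2071)) = 1/(14*(-6812730/2710939)) = (1/14)*(-2710939/6812730) = -387277/13625460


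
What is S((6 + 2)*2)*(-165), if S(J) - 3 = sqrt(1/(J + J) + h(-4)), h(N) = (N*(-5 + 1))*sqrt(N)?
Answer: -495 - 165*sqrt(2 + 2048*I)/8 ≈ -1155.3 - 659.68*I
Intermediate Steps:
h(N) = -4*N**(3/2) (h(N) = (N*(-4))*sqrt(N) = (-4*N)*sqrt(N) = -4*N**(3/2))
S(J) = 3 + sqrt(1/(2*J) + 32*I) (S(J) = 3 + sqrt(1/(J + J) - (-32)*I) = 3 + sqrt(1/(2*J) - (-32)*I) = 3 + sqrt(1/(2*J) + 32*I))
S((6 + 2)*2)*(-165) = (3 + sqrt(2/(((6 + 2)*2)) + 128*I)/2)*(-165) = (3 + sqrt(2/((8*2)) + 128*I)/2)*(-165) = (3 + sqrt(2/16 + 128*I)/2)*(-165) = (3 + sqrt(2*(1/16) + 128*I)/2)*(-165) = (3 + sqrt(1/8 + 128*I)/2)*(-165) = -495 - 165*sqrt(1/8 + 128*I)/2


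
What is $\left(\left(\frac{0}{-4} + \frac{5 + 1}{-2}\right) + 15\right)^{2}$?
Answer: $144$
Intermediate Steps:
$\left(\left(\frac{0}{-4} + \frac{5 + 1}{-2}\right) + 15\right)^{2} = \left(\left(0 \left(- \frac{1}{4}\right) + 6 \left(- \frac{1}{2}\right)\right) + 15\right)^{2} = \left(\left(0 - 3\right) + 15\right)^{2} = \left(-3 + 15\right)^{2} = 12^{2} = 144$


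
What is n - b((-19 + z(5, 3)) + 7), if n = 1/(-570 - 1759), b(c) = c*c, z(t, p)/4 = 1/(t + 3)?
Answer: -1232045/9316 ≈ -132.25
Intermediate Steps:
z(t, p) = 4/(3 + t) (z(t, p) = 4/(t + 3) = 4/(3 + t))
b(c) = c²
n = -1/2329 (n = 1/(-2329) = -1/2329 ≈ -0.00042937)
n - b((-19 + z(5, 3)) + 7) = -1/2329 - ((-19 + 4/(3 + 5)) + 7)² = -1/2329 - ((-19 + 4/8) + 7)² = -1/2329 - ((-19 + 4*(⅛)) + 7)² = -1/2329 - ((-19 + ½) + 7)² = -1/2329 - (-37/2 + 7)² = -1/2329 - (-23/2)² = -1/2329 - 1*529/4 = -1/2329 - 529/4 = -1232045/9316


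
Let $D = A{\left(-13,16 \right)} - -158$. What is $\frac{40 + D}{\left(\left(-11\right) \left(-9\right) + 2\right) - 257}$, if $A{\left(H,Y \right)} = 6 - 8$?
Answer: $- \frac{49}{39} \approx -1.2564$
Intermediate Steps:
$A{\left(H,Y \right)} = -2$ ($A{\left(H,Y \right)} = 6 - 8 = -2$)
$D = 156$ ($D = -2 - -158 = -2 + 158 = 156$)
$\frac{40 + D}{\left(\left(-11\right) \left(-9\right) + 2\right) - 257} = \frac{40 + 156}{\left(\left(-11\right) \left(-9\right) + 2\right) - 257} = \frac{196}{\left(99 + 2\right) - 257} = \frac{196}{101 - 257} = \frac{196}{-156} = 196 \left(- \frac{1}{156}\right) = - \frac{49}{39}$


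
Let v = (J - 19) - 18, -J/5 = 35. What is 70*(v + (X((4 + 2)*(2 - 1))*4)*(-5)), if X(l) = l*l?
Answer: -65240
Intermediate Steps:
J = -175 (J = -5*35 = -175)
X(l) = l**2
v = -212 (v = (-175 - 19) - 18 = -194 - 18 = -212)
70*(v + (X((4 + 2)*(2 - 1))*4)*(-5)) = 70*(-212 + (((4 + 2)*(2 - 1))**2*4)*(-5)) = 70*(-212 + ((6*1)**2*4)*(-5)) = 70*(-212 + (6**2*4)*(-5)) = 70*(-212 + (36*4)*(-5)) = 70*(-212 + 144*(-5)) = 70*(-212 - 720) = 70*(-932) = -65240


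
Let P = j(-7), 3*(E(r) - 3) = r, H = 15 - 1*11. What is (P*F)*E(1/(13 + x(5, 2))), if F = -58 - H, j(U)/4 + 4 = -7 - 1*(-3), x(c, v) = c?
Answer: 161696/27 ≈ 5988.7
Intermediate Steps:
j(U) = -32 (j(U) = -16 + 4*(-7 - 1*(-3)) = -16 + 4*(-7 + 3) = -16 + 4*(-4) = -16 - 16 = -32)
H = 4 (H = 15 - 11 = 4)
E(r) = 3 + r/3
F = -62 (F = -58 - 1*4 = -58 - 4 = -62)
P = -32
(P*F)*E(1/(13 + x(5, 2))) = (-32*(-62))*(3 + 1/(3*(13 + 5))) = 1984*(3 + (1/3)/18) = 1984*(3 + (1/3)*(1/18)) = 1984*(3 + 1/54) = 1984*(163/54) = 161696/27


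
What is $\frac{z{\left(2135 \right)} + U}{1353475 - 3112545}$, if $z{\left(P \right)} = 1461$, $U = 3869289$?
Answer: $- \frac{387075}{175907} \approx -2.2005$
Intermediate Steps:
$\frac{z{\left(2135 \right)} + U}{1353475 - 3112545} = \frac{1461 + 3869289}{1353475 - 3112545} = \frac{3870750}{-1759070} = 3870750 \left(- \frac{1}{1759070}\right) = - \frac{387075}{175907}$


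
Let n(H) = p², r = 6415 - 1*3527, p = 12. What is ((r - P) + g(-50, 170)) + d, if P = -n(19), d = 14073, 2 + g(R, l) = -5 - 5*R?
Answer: 17348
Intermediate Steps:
g(R, l) = -7 - 5*R (g(R, l) = -2 + (-5 - 5*R) = -7 - 5*R)
r = 2888 (r = 6415 - 3527 = 2888)
n(H) = 144 (n(H) = 12² = 144)
P = -144 (P = -1*144 = -144)
((r - P) + g(-50, 170)) + d = ((2888 - 1*(-144)) + (-7 - 5*(-50))) + 14073 = ((2888 + 144) + (-7 + 250)) + 14073 = (3032 + 243) + 14073 = 3275 + 14073 = 17348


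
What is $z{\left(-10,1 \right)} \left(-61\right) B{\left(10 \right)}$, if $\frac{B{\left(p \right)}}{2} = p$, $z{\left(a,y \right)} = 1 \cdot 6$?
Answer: $-7320$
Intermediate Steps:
$z{\left(a,y \right)} = 6$
$B{\left(p \right)} = 2 p$
$z{\left(-10,1 \right)} \left(-61\right) B{\left(10 \right)} = 6 \left(-61\right) 2 \cdot 10 = \left(-366\right) 20 = -7320$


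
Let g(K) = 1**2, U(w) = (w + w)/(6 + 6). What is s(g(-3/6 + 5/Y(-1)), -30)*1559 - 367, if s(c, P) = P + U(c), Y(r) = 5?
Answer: -281263/6 ≈ -46877.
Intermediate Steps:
U(w) = w/6 (U(w) = (2*w)/12 = (2*w)*(1/12) = w/6)
g(K) = 1
s(c, P) = P + c/6
s(g(-3/6 + 5/Y(-1)), -30)*1559 - 367 = (-30 + (1/6)*1)*1559 - 367 = (-30 + 1/6)*1559 - 367 = -179/6*1559 - 367 = -279061/6 - 367 = -281263/6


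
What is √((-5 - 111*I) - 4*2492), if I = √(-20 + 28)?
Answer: √(-9973 - 222*√2) ≈ 101.42*I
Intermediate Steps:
I = 2*√2 (I = √8 = 2*√2 ≈ 2.8284)
√((-5 - 111*I) - 4*2492) = √((-5 - 222*√2) - 4*2492) = √((-5 - 222*√2) - 9968) = √(-9973 - 222*√2)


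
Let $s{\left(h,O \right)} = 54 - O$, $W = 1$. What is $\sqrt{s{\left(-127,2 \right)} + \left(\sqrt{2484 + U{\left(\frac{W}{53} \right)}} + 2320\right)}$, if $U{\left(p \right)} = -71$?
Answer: $\sqrt{2372 + \sqrt{2413}} \approx 49.205$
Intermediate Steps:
$\sqrt{s{\left(-127,2 \right)} + \left(\sqrt{2484 + U{\left(\frac{W}{53} \right)}} + 2320\right)} = \sqrt{\left(54 - 2\right) + \left(\sqrt{2484 - 71} + 2320\right)} = \sqrt{\left(54 - 2\right) + \left(\sqrt{2413} + 2320\right)} = \sqrt{52 + \left(2320 + \sqrt{2413}\right)} = \sqrt{2372 + \sqrt{2413}}$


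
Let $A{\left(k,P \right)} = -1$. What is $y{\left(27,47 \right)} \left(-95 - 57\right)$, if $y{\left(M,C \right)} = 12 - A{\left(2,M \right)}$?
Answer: $-1976$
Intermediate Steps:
$y{\left(M,C \right)} = 13$ ($y{\left(M,C \right)} = 12 - -1 = 12 + 1 = 13$)
$y{\left(27,47 \right)} \left(-95 - 57\right) = 13 \left(-95 - 57\right) = 13 \left(-152\right) = -1976$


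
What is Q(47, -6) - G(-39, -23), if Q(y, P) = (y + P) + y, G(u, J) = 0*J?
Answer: 88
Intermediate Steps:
G(u, J) = 0
Q(y, P) = P + 2*y (Q(y, P) = (P + y) + y = P + 2*y)
Q(47, -6) - G(-39, -23) = (-6 + 2*47) - 1*0 = (-6 + 94) + 0 = 88 + 0 = 88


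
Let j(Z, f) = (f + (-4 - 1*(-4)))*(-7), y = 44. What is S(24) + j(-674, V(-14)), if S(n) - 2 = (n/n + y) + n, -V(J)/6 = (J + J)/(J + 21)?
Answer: -97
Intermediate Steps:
V(J) = -12*J/(21 + J) (V(J) = -6*(J + J)/(J + 21) = -6*2*J/(21 + J) = -12*J/(21 + J))
j(Z, f) = -7*f (j(Z, f) = (f + (-4 + 4))*(-7) = (f + 0)*(-7) = f*(-7) = -7*f)
S(n) = 47 + n (S(n) = 2 + ((n/n + 44) + n) = 2 + ((1 + 44) + n) = 2 + (45 + n) = 47 + n)
S(24) + j(-674, V(-14)) = (47 + 24) - (-84)*(-14)/(21 - 14) = 71 - (-84)*(-14)/7 = 71 - 7*24 = 71 - 168 = -97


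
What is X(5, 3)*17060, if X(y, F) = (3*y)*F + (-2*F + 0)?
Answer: 665340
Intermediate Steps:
X(y, F) = -2*F + 3*F*y (X(y, F) = 3*F*y - 2*F = -2*F + 3*F*y)
X(5, 3)*17060 = (3*(-2 + 3*5))*17060 = (3*(-2 + 15))*17060 = (3*13)*17060 = 39*17060 = 665340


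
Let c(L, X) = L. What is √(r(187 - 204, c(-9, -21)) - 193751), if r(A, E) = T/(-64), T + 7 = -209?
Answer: I*√3099962/4 ≈ 440.17*I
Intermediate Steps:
T = -216 (T = -7 - 209 = -216)
r(A, E) = 27/8 (r(A, E) = -216/(-64) = -216*(-1/64) = 27/8)
√(r(187 - 204, c(-9, -21)) - 193751) = √(27/8 - 193751) = √(-1549981/8) = I*√3099962/4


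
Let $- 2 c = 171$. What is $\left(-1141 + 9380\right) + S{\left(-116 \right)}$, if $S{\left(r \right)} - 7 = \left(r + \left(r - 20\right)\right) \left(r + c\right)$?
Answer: $59024$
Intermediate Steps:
$c = - \frac{171}{2}$ ($c = \left(- \frac{1}{2}\right) 171 = - \frac{171}{2} \approx -85.5$)
$S{\left(r \right)} = 7 + \left(-20 + 2 r\right) \left(- \frac{171}{2} + r\right)$ ($S{\left(r \right)} = 7 + \left(r + \left(r - 20\right)\right) \left(r - \frac{171}{2}\right) = 7 + \left(r + \left(-20 + r\right)\right) \left(- \frac{171}{2} + r\right) = 7 + \left(-20 + 2 r\right) \left(- \frac{171}{2} + r\right)$)
$\left(-1141 + 9380\right) + S{\left(-116 \right)} = \left(-1141 + 9380\right) + \left(1717 - -22156 + 2 \left(-116\right)^{2}\right) = 8239 + \left(1717 + 22156 + 2 \cdot 13456\right) = 8239 + \left(1717 + 22156 + 26912\right) = 8239 + 50785 = 59024$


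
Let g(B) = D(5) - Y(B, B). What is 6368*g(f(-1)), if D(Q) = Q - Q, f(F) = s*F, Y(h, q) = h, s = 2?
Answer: 12736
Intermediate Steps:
f(F) = 2*F
D(Q) = 0
g(B) = -B (g(B) = 0 - B = -B)
6368*g(f(-1)) = 6368*(-2*(-1)) = 6368*(-1*(-2)) = 6368*2 = 12736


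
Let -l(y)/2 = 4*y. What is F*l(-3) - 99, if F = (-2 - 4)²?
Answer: 765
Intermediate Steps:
l(y) = -8*y
F = 36 (F = (-6)² = 36)
F*l(-3) - 99 = 36*(-8*(-3)) - 99 = 36*24 - 99 = 864 - 99 = 765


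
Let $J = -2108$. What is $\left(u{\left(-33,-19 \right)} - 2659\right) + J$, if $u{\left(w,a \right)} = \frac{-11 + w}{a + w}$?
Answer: $- \frac{61960}{13} \approx -4766.2$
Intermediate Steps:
$u{\left(w,a \right)} = \frac{-11 + w}{a + w}$
$\left(u{\left(-33,-19 \right)} - 2659\right) + J = \left(\frac{-11 - 33}{-19 - 33} - 2659\right) - 2108 = \left(\frac{1}{-52} \left(-44\right) - 2659\right) - 2108 = \left(\left(- \frac{1}{52}\right) \left(-44\right) - 2659\right) - 2108 = \left(\frac{11}{13} - 2659\right) - 2108 = - \frac{34556}{13} - 2108 = - \frac{61960}{13}$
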